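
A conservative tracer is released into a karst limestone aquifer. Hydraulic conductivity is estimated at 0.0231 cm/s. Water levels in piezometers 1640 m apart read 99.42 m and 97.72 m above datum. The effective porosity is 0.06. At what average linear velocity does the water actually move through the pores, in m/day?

0.345

Convert K: 0.0231 cm/s × 864 = 19.96 m/day.
Hydraulic gradient i = (99.42 − 97.72) / 1640 = 1.7 / 1640 = 0.001037.
Darcy flux q = K · i = 19.96 × 0.001037 = 0.02069 m/day.
Seepage velocity v = q / n_e = 0.02069 / 0.06 = 0.3448 m/day.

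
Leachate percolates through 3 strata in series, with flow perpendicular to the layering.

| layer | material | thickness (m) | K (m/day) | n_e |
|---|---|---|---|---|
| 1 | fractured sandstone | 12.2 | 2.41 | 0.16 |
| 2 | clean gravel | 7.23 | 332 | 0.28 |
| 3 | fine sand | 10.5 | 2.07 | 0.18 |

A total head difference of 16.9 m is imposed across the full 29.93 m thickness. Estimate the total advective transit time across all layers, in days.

With flow normal to the layers, continuity requires the same specific discharge q through every layer.
Σ(b_i/K_i) = 12.2/2.41 + 7.23/332 + 10.5/2.07 = 10.16 d.
q = Δh / Σ(b_i/K_i) = 16.9 / 10.16 = 1.664 m/day.
In each layer the seepage velocity is v_i = q/n_i, so the layer transit time is t_i = b_i·n_i / q:
  layer 1 (fractured sandstone): t_1 = 12.2 × 0.16 / 1.664 = 1.173 d
  layer 2 (clean gravel): t_2 = 7.23 × 0.28 / 1.664 = 1.217 d
  layer 3 (fine sand): t_3 = 10.5 × 0.18 / 1.664 = 1.136 d
Total t = Σ t_i = 3.526 days.

3.53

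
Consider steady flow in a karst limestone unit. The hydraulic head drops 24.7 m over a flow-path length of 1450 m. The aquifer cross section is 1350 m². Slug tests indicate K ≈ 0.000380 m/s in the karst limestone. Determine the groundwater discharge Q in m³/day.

Convert K: 0.000380 m/s × 86400 = 32.83 m/day.
Hydraulic gradient i = Δh / L = 24.7 / 1450 = 0.01703.
Darcy's law: Q = K · A · i = 32.83 × 1350 × 0.01703 = 755.0 m³/day.

755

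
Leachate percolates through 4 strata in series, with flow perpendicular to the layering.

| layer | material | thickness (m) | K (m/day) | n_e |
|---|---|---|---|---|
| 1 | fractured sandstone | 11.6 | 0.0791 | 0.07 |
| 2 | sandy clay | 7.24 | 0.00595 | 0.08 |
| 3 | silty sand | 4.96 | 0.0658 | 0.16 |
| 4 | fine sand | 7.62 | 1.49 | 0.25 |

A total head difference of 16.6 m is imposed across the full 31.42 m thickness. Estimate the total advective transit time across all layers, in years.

With flow normal to the layers, continuity requires the same specific discharge q through every layer.
Σ(b_i/K_i) = 11.6/0.0791 + 7.24/0.00595 + 4.96/0.0658 + 7.62/1.49 = 1444 d.
q = Δh / Σ(b_i/K_i) = 16.6 / 1444 = 0.01150 m/day.
In each layer the seepage velocity is v_i = q/n_i, so the layer transit time is t_i = b_i·n_i / q:
  layer 1 (fractured sandstone): t_1 = 11.6 × 0.07 / 0.01150 = 70.63 d
  layer 2 (sandy clay): t_2 = 7.24 × 0.08 / 0.01150 = 50.38 d
  layer 3 (silty sand): t_3 = 4.96 × 0.16 / 0.01150 = 69.03 d
  layer 4 (fine sand): t_4 = 7.62 × 0.25 / 0.01150 = 165.7 d
Total t = Σ t_i = 355.8 days = 0.9740 years.

0.974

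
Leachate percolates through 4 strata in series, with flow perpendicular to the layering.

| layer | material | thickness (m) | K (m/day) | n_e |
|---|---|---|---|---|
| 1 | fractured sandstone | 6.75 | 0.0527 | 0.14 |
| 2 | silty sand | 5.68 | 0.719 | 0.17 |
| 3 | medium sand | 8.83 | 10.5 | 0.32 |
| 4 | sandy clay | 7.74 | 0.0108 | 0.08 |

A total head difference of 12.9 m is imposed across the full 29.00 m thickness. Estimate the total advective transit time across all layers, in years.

With flow normal to the layers, continuity requires the same specific discharge q through every layer.
Σ(b_i/K_i) = 6.75/0.0527 + 5.68/0.719 + 8.83/10.5 + 7.74/0.0108 = 853.5 d.
q = Δh / Σ(b_i/K_i) = 12.9 / 853.5 = 0.01511 m/day.
In each layer the seepage velocity is v_i = q/n_i, so the layer transit time is t_i = b_i·n_i / q:
  layer 1 (fractured sandstone): t_1 = 6.75 × 0.14 / 0.01511 = 62.52 d
  layer 2 (silty sand): t_2 = 5.68 × 0.17 / 0.01511 = 63.89 d
  layer 3 (medium sand): t_3 = 8.83 × 0.32 / 0.01511 = 186.9 d
  layer 4 (sandy clay): t_4 = 7.74 × 0.08 / 0.01511 = 40.97 d
Total t = Σ t_i = 354.3 days = 0.9701 years.

0.970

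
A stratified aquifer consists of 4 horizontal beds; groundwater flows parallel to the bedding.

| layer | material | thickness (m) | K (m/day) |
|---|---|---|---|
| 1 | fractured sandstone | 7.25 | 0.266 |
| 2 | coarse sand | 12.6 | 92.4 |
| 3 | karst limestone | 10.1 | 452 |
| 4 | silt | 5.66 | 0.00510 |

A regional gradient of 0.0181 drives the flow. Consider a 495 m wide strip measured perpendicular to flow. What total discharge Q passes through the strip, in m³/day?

51400

Flow is parallel to layering, so each bed carries its own Darcy discharge and the transmissivities add.
Σ(K_i·b_i) = 0.266×7.25 + 92.4×12.6 + 452×10.1 + 0.00510×5.66 = 5731 m²/day.
Hydraulic gradient i = 0.0181.
Q = Σ(K_i·b_i) · W · i = 5731 × 495 × 0.01810 = 51350 m³/day.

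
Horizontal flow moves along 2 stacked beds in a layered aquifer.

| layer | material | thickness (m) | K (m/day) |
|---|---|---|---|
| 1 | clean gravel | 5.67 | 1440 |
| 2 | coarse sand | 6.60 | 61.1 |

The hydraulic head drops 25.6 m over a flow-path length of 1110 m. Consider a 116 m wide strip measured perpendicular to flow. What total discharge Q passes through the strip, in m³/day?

22900

Flow is parallel to layering, so each bed carries its own Darcy discharge and the transmissivities add.
Σ(K_i·b_i) = 1440×5.67 + 61.1×6.60 = 8568 m²/day.
Hydraulic gradient i = Δh / L = 25.6 / 1110 = 0.02306.
Q = Σ(K_i·b_i) · W · i = 8568 × 116 × 0.02306 = 22922 m³/day.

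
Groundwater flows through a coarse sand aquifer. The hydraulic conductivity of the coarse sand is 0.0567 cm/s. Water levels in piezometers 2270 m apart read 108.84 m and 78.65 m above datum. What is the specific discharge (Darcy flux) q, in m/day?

0.652

Convert K: 0.0567 cm/s × 864 = 48.99 m/day.
Hydraulic gradient i = (108.84 − 78.65) / 2270 = 30.19 / 2270 = 0.01330.
Specific discharge q = K · i = 48.99 × 0.01330 = 0.6515 m/day.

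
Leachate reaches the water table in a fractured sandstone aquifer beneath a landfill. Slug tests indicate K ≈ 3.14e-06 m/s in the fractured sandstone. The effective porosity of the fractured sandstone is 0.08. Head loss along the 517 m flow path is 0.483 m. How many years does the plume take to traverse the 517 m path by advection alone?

447

Convert K: 3.14e-06 m/s × 86400 = 0.2713 m/day.
Hydraulic gradient i = Δh / L = 0.483 / 517 = 0.0009342.
Darcy flux q = K · i = 0.2713 × 0.0009342 = 0.0002535 m/day.
Seepage velocity v = q / n_e = 0.0002535 / 0.08 = 0.003168 m/day.
Travel time t = L / v = 517 / 0.003168 = 1.632e+05 days = 446.8 years.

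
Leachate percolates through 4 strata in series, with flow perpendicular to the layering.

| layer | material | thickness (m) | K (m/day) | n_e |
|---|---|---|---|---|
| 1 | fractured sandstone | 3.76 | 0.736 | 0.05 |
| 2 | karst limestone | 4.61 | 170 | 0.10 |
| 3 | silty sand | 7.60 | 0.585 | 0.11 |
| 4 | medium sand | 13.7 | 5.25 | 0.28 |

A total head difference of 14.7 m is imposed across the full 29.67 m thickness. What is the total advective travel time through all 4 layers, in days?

With flow normal to the layers, continuity requires the same specific discharge q through every layer.
Σ(b_i/K_i) = 3.76/0.736 + 4.61/170 + 7.60/0.585 + 13.7/5.25 = 20.74 d.
q = Δh / Σ(b_i/K_i) = 14.7 / 20.74 = 0.7089 m/day.
In each layer the seepage velocity is v_i = q/n_i, so the layer transit time is t_i = b_i·n_i / q:
  layer 1 (fractured sandstone): t_1 = 3.76 × 0.05 / 0.7089 = 0.2652 d
  layer 2 (karst limestone): t_2 = 4.61 × 0.10 / 0.7089 = 0.6503 d
  layer 3 (silty sand): t_3 = 7.60 × 0.11 / 0.7089 = 1.179 d
  layer 4 (medium sand): t_4 = 13.7 × 0.28 / 0.7089 = 5.411 d
Total t = Σ t_i = 7.506 days.

7.51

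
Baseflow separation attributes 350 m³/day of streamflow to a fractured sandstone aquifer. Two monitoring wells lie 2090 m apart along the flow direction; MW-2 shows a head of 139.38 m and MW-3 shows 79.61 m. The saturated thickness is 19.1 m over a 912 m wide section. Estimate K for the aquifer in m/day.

0.703

Cross-sectional area A = 912 × 19.1 = 17419 m².
Hydraulic gradient i = (139.38 − 79.61) / 2090 = 59.77 / 2090 = 0.02860.
From Q = K·A·i, K = Q / (A·i) = 350 / (17419 × 0.02860) = 0.7026 m/day.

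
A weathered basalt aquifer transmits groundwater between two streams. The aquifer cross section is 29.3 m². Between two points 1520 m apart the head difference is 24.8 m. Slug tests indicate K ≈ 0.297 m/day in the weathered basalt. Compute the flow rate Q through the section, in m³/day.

0.142

Hydraulic gradient i = Δh / L = 24.8 / 1520 = 0.01632.
Darcy's law: Q = K · A · i = 0.2970 × 29.30 × 0.01632 = 0.1420 m³/day.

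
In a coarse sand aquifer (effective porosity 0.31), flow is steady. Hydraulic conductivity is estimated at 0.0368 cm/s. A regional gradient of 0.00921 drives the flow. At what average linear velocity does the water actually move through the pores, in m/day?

0.945

Convert K: 0.0368 cm/s × 864 = 31.80 m/day.
Hydraulic gradient i = 0.00921.
Darcy flux q = K · i = 31.80 × 0.009210 = 0.2928 m/day.
Seepage velocity v = q / n_e = 0.2928 / 0.31 = 0.9446 m/day.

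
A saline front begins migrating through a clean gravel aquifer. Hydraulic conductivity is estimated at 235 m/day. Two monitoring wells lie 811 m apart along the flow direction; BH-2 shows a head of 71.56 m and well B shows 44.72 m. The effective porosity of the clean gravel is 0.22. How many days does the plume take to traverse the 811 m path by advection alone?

Hydraulic gradient i = (71.56 − 44.72) / 811 = 26.84 / 811 = 0.03309.
Darcy flux q = K · i = 235.0 × 0.03309 = 7.777 m/day.
Seepage velocity v = q / n_e = 7.777 / 0.22 = 35.35 m/day.
Travel time t = L / v = 811 / 35.35 = 22.94 days.

22.9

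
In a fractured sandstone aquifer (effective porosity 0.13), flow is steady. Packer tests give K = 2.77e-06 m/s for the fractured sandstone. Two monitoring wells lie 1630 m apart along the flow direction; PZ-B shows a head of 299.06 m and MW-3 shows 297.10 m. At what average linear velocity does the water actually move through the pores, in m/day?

0.00221

Convert K: 2.77e-06 m/s × 86400 = 0.2393 m/day.
Hydraulic gradient i = (299.06 − 297.10) / 1630 = 1.96 / 1630 = 0.001202.
Darcy flux q = K · i = 0.2393 × 0.001202 = 0.0002878 m/day.
Seepage velocity v = q / n_e = 0.0002878 / 0.13 = 0.002214 m/day.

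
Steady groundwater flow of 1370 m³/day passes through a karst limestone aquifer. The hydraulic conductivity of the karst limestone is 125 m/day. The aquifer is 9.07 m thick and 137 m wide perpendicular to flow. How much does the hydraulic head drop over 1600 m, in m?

14.1

Cross-sectional area A = 137 × 9.07 = 1243 m².
From Q = K·A·i, i = Q / (K·A) = 1370 / (125.0 × 1243) = 0.008820.
Head loss Δh = i · L = 0.008820 × 1600 = 14.11 m.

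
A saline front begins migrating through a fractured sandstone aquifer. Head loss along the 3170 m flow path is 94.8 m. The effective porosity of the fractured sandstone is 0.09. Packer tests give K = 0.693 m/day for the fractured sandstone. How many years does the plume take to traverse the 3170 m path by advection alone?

Hydraulic gradient i = Δh / L = 94.8 / 3170 = 0.02991.
Darcy flux q = K · i = 0.6930 × 0.02991 = 0.02072 m/day.
Seepage velocity v = q / n_e = 0.02072 / 0.09 = 0.2303 m/day.
Travel time t = L / v = 3170 / 0.2303 = 13766 days = 37.69 years.

37.7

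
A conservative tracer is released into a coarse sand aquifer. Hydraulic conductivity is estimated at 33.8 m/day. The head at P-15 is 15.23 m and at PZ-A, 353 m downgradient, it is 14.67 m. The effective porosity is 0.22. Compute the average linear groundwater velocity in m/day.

Hydraulic gradient i = (15.23 − 14.67) / 353 = 0.56 / 353 = 0.001586.
Darcy flux q = K · i = 33.80 × 0.001586 = 0.05362 m/day.
Seepage velocity v = q / n_e = 0.05362 / 0.22 = 0.2437 m/day.

0.244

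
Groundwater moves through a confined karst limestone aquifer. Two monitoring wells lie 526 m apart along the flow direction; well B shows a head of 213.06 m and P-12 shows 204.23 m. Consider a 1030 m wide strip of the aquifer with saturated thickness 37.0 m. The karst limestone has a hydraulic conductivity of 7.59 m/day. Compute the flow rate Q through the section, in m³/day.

4860

Cross-sectional area A = 1030 × 37.0 = 38110 m².
Hydraulic gradient i = (213.06 − 204.23) / 526 = 8.83 / 526 = 0.01679.
Darcy's law: Q = K · A · i = 7.590 × 38110 × 0.01679 = 4856 m³/day.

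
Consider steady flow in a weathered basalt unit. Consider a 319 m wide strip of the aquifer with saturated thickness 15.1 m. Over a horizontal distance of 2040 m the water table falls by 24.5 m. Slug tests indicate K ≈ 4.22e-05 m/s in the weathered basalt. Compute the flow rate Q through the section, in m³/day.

Convert K: 4.22e-05 m/s × 86400 = 3.646 m/day.
Cross-sectional area A = 319 × 15.1 = 4817 m².
Hydraulic gradient i = Δh / L = 24.5 / 2040 = 0.01201.
Darcy's law: Q = K · A · i = 3.646 × 4817 × 0.01201 = 210.9 m³/day.

211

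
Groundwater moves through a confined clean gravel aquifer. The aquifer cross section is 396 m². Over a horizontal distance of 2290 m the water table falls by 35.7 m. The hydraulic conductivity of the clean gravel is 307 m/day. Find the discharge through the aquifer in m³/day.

Hydraulic gradient i = Δh / L = 35.7 / 2290 = 0.01559.
Darcy's law: Q = K · A · i = 307.0 × 396.0 × 0.01559 = 1895 m³/day.

1900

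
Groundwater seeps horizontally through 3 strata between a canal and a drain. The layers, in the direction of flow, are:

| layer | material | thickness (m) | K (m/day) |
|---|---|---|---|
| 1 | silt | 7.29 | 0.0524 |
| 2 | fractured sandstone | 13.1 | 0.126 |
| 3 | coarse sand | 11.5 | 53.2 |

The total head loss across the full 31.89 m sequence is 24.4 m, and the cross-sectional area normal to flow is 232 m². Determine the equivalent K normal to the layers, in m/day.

0.131

Flow is perpendicular to layering, so the layers act in series and the equivalent K is the thickness-weighted harmonic mean.
Total thickness L = 7.29 + 13.1 + 11.5 = 31.89 m.
Σ(b_i/K_i) = 7.29/0.0524 + 13.1/0.126 + 11.5/53.2 = 243.3 d.
K_eq = L / Σ(b_i/K_i) = 31.89 / 243.3 = 0.1311 m/day.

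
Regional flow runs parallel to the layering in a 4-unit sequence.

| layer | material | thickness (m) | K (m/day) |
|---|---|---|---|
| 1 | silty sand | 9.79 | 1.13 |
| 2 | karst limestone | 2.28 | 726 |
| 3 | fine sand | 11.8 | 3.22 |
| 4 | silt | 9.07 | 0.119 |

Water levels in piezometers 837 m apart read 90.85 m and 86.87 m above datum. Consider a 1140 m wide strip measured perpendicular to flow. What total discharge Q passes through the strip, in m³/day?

9240

Flow is parallel to layering, so each bed carries its own Darcy discharge and the transmissivities add.
Σ(K_i·b_i) = 1.13×9.79 + 726×2.28 + 3.22×11.8 + 0.119×9.07 = 1705 m²/day.
Hydraulic gradient i = (90.85 − 86.87) / 837 = 3.98 / 837 = 0.004755.
Q = Σ(K_i·b_i) · W · i = 1705 × 1140 × 0.004755 = 9245 m³/day.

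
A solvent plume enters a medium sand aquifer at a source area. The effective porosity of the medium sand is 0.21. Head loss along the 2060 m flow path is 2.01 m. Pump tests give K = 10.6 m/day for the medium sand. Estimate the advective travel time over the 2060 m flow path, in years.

115

Hydraulic gradient i = Δh / L = 2.01 / 2060 = 0.0009757.
Darcy flux q = K · i = 10.60 × 0.0009757 = 0.01034 m/day.
Seepage velocity v = q / n_e = 0.01034 / 0.21 = 0.04925 m/day.
Travel time t = L / v = 2060 / 0.04925 = 41827 days = 114.5 years.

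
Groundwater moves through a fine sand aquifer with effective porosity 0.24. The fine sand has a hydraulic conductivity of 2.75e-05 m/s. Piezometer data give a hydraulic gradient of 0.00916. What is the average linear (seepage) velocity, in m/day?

Convert K: 2.75e-05 m/s × 86400 = 2.376 m/day.
Hydraulic gradient i = 0.00916.
Darcy flux q = K · i = 2.376 × 0.009160 = 0.02176 m/day.
Seepage velocity v = q / n_e = 0.02176 / 0.24 = 0.09068 m/day.

0.0907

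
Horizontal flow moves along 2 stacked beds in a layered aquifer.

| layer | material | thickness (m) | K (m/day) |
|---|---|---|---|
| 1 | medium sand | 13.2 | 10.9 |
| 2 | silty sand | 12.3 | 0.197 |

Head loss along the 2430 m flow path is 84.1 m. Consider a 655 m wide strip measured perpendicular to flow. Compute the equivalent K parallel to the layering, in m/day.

Flow is parallel to layering, so each bed carries its own Darcy discharge and the transmissivities add.
Σ(K_i·b_i) = 10.9×13.2 + 0.197×12.3 = 146.3 m²/day.
Total thickness b = 25.50 m, so K_eq = Σ(K_i·b_i)/b = 5.737 m/day.

5.74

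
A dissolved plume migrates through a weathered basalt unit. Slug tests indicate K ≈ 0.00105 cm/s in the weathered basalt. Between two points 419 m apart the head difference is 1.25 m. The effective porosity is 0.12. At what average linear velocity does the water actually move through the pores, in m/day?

Convert K: 0.00105 cm/s × 864 = 0.9072 m/day.
Hydraulic gradient i = Δh / L = 1.25 / 419 = 0.002983.
Darcy flux q = K · i = 0.9072 × 0.002983 = 0.002706 m/day.
Seepage velocity v = q / n_e = 0.002706 / 0.12 = 0.02255 m/day.

0.0226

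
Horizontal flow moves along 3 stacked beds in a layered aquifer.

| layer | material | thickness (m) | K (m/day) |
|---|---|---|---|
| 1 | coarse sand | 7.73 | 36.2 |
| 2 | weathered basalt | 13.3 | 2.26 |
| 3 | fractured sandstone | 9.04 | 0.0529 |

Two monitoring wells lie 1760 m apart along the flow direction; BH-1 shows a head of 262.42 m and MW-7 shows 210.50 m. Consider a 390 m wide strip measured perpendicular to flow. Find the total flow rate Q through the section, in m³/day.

Flow is parallel to layering, so each bed carries its own Darcy discharge and the transmissivities add.
Σ(K_i·b_i) = 36.2×7.73 + 2.26×13.3 + 0.0529×9.04 = 310.4 m²/day.
Hydraulic gradient i = (262.42 − 210.50) / 1760 = 51.92 / 1760 = 0.02950.
Q = Σ(K_i·b_i) · W · i = 310.4 × 390 × 0.02950 = 3571 m³/day.

3570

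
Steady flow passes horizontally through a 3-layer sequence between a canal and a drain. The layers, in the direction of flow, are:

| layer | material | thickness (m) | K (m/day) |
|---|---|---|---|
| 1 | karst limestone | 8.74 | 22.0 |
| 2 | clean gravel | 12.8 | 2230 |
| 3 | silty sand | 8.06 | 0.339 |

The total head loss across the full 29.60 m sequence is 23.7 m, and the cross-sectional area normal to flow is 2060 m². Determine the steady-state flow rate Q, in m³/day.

2020

Flow is perpendicular to layering, so the layers act in series and the equivalent K is the thickness-weighted harmonic mean.
Total thickness L = 8.74 + 12.8 + 8.06 = 29.60 m.
Σ(b_i/K_i) = 8.74/22.0 + 12.8/2230 + 8.06/0.339 = 24.18 d.
K_eq = L / Σ(b_i/K_i) = 29.60 / 24.18 = 1.224 m/day.
Q = K_eq · A · (Δh/L) = 1.224 × 2060 × (23.7/29.60) = 2019 m³/day.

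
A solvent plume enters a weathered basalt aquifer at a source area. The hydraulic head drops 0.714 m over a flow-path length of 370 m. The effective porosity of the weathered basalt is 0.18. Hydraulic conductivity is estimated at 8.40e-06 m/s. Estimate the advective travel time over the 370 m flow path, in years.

130

Convert K: 8.40e-06 m/s × 86400 = 0.7258 m/day.
Hydraulic gradient i = Δh / L = 0.714 / 370 = 0.001930.
Darcy flux q = K · i = 0.7258 × 0.001930 = 0.001401 m/day.
Seepage velocity v = q / n_e = 0.001401 / 0.18 = 0.007781 m/day.
Travel time t = L / v = 370 / 0.007781 = 47554 days = 130.2 years.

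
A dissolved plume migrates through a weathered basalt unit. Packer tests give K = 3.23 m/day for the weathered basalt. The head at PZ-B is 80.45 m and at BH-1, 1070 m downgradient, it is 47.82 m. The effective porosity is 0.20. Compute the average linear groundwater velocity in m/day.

0.492

Hydraulic gradient i = (80.45 − 47.82) / 1070 = 32.63 / 1070 = 0.03050.
Darcy flux q = K · i = 3.230 × 0.03050 = 0.09850 m/day.
Seepage velocity v = q / n_e = 0.09850 / 0.20 = 0.4925 m/day.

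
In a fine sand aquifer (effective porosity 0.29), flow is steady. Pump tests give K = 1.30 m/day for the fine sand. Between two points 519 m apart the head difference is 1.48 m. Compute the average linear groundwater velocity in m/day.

0.0128

Hydraulic gradient i = Δh / L = 1.48 / 519 = 0.002852.
Darcy flux q = K · i = 1.300 × 0.002852 = 0.003707 m/day.
Seepage velocity v = q / n_e = 0.003707 / 0.29 = 0.01278 m/day.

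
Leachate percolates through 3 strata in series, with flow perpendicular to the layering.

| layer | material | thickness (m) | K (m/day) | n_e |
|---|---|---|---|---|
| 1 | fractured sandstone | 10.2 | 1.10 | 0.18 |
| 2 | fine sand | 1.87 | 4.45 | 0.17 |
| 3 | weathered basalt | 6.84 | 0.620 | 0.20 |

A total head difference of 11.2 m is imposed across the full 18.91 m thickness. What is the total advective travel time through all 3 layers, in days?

6.52

With flow normal to the layers, continuity requires the same specific discharge q through every layer.
Σ(b_i/K_i) = 10.2/1.10 + 1.87/4.45 + 6.84/0.620 = 20.73 d.
q = Δh / Σ(b_i/K_i) = 11.2 / 20.73 = 0.5404 m/day.
In each layer the seepage velocity is v_i = q/n_i, so the layer transit time is t_i = b_i·n_i / q:
  layer 1 (fractured sandstone): t_1 = 10.2 × 0.18 / 0.5404 = 3.397 d
  layer 2 (fine sand): t_2 = 1.87 × 0.17 / 0.5404 = 0.5883 d
  layer 3 (weathered basalt): t_3 = 6.84 × 0.20 / 0.5404 = 2.531 d
Total t = Σ t_i = 6.517 days.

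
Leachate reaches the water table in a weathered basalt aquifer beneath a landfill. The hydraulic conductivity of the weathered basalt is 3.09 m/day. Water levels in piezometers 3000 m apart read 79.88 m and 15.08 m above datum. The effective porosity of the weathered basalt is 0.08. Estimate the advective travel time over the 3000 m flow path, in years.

9.84

Hydraulic gradient i = (79.88 − 15.08) / 3000 = 64.8 / 3000 = 0.02160.
Darcy flux q = K · i = 3.090 × 0.02160 = 0.06674 m/day.
Seepage velocity v = q / n_e = 0.06674 / 0.08 = 0.8343 m/day.
Travel time t = L / v = 3000 / 0.8343 = 3596 days = 9.845 years.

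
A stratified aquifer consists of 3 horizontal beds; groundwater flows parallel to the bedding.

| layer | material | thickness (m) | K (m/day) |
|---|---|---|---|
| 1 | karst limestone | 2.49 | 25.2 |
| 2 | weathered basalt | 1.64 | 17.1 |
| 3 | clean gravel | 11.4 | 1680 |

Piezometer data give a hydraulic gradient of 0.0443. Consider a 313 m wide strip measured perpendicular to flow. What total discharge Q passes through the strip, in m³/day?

Flow is parallel to layering, so each bed carries its own Darcy discharge and the transmissivities add.
Σ(K_i·b_i) = 25.2×2.49 + 17.1×1.64 + 1680×11.4 = 19243 m²/day.
Hydraulic gradient i = 0.0443.
Q = Σ(K_i·b_i) · W · i = 19243 × 313 × 0.04430 = 2.668e+05 m³/day.

267000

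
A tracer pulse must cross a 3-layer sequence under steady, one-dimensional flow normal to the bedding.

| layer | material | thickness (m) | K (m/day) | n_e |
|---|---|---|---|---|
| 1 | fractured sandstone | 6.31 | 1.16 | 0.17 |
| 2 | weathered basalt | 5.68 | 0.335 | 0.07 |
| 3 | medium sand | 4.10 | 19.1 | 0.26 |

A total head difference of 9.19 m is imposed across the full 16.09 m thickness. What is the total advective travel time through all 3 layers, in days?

With flow normal to the layers, continuity requires the same specific discharge q through every layer.
Σ(b_i/K_i) = 6.31/1.16 + 5.68/0.335 + 4.10/19.1 = 22.61 d.
q = Δh / Σ(b_i/K_i) = 9.19 / 22.61 = 0.4065 m/day.
In each layer the seepage velocity is v_i = q/n_i, so the layer transit time is t_i = b_i·n_i / q:
  layer 1 (fractured sandstone): t_1 = 6.31 × 0.17 / 0.4065 = 2.639 d
  layer 2 (weathered basalt): t_2 = 5.68 × 0.07 / 0.4065 = 0.9782 d
  layer 3 (medium sand): t_3 = 4.10 × 0.26 / 0.4065 = 2.623 d
Total t = Σ t_i = 6.240 days.

6.24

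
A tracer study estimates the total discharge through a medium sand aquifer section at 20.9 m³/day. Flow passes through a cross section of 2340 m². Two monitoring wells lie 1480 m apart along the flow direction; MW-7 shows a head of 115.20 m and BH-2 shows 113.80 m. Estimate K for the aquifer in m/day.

Hydraulic gradient i = (115.20 − 113.80) / 1480 = 1.4 / 1480 = 0.0009459.
From Q = K·A·i, K = Q / (A·i) = 20.9 / (2340 × 0.0009459) = 9.442 m/day.

9.44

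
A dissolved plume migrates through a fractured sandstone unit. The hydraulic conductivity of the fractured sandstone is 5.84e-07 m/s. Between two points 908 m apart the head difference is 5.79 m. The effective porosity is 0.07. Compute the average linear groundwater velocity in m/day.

0.00460

Convert K: 5.84e-07 m/s × 86400 = 0.05046 m/day.
Hydraulic gradient i = Δh / L = 5.79 / 908 = 0.006377.
Darcy flux q = K · i = 0.05046 × 0.006377 = 0.0003218 m/day.
Seepage velocity v = q / n_e = 0.0003218 / 0.07 = 0.004596 m/day.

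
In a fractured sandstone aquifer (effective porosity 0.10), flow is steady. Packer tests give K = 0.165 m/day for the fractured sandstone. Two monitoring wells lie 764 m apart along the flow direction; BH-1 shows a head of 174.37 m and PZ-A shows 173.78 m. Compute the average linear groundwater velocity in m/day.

0.00127

Hydraulic gradient i = (174.37 − 173.78) / 764 = 0.59 / 764 = 0.0007723.
Darcy flux q = K · i = 0.1650 × 0.0007723 = 0.0001274 m/day.
Seepage velocity v = q / n_e = 0.0001274 / 0.10 = 0.001274 m/day.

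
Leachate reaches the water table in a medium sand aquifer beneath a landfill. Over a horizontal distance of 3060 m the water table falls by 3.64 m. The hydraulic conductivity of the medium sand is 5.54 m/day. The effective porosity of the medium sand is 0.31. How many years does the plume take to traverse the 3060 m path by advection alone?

394

Hydraulic gradient i = Δh / L = 3.64 / 3060 = 0.001190.
Darcy flux q = K · i = 5.540 × 0.001190 = 0.006590 m/day.
Seepage velocity v = q / n_e = 0.006590 / 0.31 = 0.02126 m/day.
Travel time t = L / v = 3060 / 0.02126 = 1.439e+05 days = 394.1 years.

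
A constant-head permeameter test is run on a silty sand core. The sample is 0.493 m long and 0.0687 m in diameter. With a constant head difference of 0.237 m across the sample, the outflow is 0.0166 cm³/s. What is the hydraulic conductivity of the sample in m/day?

0.805

Cross-sectional area A = π·(d/2)² = π × (0.0687/2)² = 0.003707 m².
Convert discharge: 0.0166 cm³/s = 1.660e-08 m³/s.
Darcy's law rearranged: K = Q·L / (A·Δh) = 1.660e-08 × 0.493 / (0.003707 × 0.237) = 9.315e-06 m/s = 0.8049 m/day.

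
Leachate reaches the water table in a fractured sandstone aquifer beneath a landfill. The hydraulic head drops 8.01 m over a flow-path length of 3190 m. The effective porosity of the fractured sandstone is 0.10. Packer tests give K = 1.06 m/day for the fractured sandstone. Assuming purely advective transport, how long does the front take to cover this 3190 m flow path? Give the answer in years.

328

Hydraulic gradient i = Δh / L = 8.01 / 3190 = 0.002511.
Darcy flux q = K · i = 1.060 × 0.002511 = 0.002662 m/day.
Seepage velocity v = q / n_e = 0.002662 / 0.10 = 0.02662 m/day.
Travel time t = L / v = 3190 / 0.02662 = 1.199e+05 days = 328.1 years.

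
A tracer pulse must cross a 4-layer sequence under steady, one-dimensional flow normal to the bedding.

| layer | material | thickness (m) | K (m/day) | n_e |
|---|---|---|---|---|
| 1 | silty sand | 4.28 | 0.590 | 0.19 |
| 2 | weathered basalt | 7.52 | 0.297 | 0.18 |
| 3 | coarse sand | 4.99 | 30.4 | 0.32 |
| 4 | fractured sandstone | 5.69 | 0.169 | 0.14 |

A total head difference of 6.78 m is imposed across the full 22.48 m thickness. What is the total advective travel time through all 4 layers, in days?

With flow normal to the layers, continuity requires the same specific discharge q through every layer.
Σ(b_i/K_i) = 4.28/0.590 + 7.52/0.297 + 4.99/30.4 + 5.69/0.169 = 66.41 d.
q = Δh / Σ(b_i/K_i) = 6.78 / 66.41 = 0.1021 m/day.
In each layer the seepage velocity is v_i = q/n_i, so the layer transit time is t_i = b_i·n_i / q:
  layer 1 (silty sand): t_1 = 4.28 × 0.19 / 0.1021 = 7.965 d
  layer 2 (weathered basalt): t_2 = 7.52 × 0.18 / 0.1021 = 13.26 d
  layer 3 (coarse sand): t_3 = 4.99 × 0.32 / 0.1021 = 15.64 d
  layer 4 (fractured sandstone): t_4 = 5.69 × 0.14 / 0.1021 = 7.802 d
Total t = Σ t_i = 44.66 days.

44.7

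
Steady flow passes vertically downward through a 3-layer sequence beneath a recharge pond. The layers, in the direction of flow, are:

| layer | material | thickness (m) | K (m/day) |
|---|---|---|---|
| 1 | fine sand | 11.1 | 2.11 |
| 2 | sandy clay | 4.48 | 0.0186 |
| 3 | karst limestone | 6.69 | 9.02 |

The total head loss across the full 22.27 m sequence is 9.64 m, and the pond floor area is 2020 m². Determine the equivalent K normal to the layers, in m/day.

Flow is perpendicular to layering, so the layers act in series and the equivalent K is the thickness-weighted harmonic mean.
Total thickness L = 11.1 + 4.48 + 6.69 = 22.27 m.
Σ(b_i/K_i) = 11.1/2.11 + 4.48/0.0186 + 6.69/9.02 = 246.9 d.
K_eq = L / Σ(b_i/K_i) = 22.27 / 246.9 = 0.09021 m/day.

0.0902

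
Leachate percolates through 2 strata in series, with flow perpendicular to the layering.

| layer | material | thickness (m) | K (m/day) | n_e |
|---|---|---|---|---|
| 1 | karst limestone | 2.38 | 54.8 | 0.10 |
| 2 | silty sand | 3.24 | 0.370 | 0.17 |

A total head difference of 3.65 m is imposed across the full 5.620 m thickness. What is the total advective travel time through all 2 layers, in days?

1.90

With flow normal to the layers, continuity requires the same specific discharge q through every layer.
Σ(b_i/K_i) = 2.38/54.8 + 3.24/0.370 = 8.800 d.
q = Δh / Σ(b_i/K_i) = 3.65 / 8.800 = 0.4148 m/day.
In each layer the seepage velocity is v_i = q/n_i, so the layer transit time is t_i = b_i·n_i / q:
  layer 1 (karst limestone): t_1 = 2.38 × 0.10 / 0.4148 = 0.5738 d
  layer 2 (silty sand): t_2 = 3.24 × 0.17 / 0.4148 = 1.328 d
Total t = Σ t_i = 1.902 days.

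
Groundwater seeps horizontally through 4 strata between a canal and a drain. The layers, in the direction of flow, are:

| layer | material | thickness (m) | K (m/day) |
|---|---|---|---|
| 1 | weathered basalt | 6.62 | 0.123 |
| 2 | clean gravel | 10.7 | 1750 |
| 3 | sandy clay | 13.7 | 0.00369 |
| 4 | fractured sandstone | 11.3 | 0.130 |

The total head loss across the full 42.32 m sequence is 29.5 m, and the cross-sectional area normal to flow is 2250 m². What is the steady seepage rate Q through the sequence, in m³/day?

Flow is perpendicular to layering, so the layers act in series and the equivalent K is the thickness-weighted harmonic mean.
Total thickness L = 6.62 + 10.7 + 13.7 + 11.3 = 42.32 m.
Σ(b_i/K_i) = 6.62/0.123 + 10.7/1750 + 13.7/0.00369 + 11.3/0.130 = 3853 d.
K_eq = L / Σ(b_i/K_i) = 42.32 / 3853 = 0.01098 m/day.
Q = K_eq · A · (Δh/L) = 0.01098 × 2250 × (29.5/42.32) = 17.22 m³/day.

17.2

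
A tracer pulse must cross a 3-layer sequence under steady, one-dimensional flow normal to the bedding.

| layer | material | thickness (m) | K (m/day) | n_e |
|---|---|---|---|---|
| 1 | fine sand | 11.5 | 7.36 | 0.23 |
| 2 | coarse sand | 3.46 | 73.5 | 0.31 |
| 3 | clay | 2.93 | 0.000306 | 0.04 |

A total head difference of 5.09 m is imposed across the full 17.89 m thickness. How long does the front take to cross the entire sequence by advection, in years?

19.8

With flow normal to the layers, continuity requires the same specific discharge q through every layer.
Σ(b_i/K_i) = 11.5/7.36 + 3.46/73.5 + 2.93/0.000306 = 9577 d.
q = Δh / Σ(b_i/K_i) = 5.09 / 9577 = 0.0005315 m/day.
In each layer the seepage velocity is v_i = q/n_i, so the layer transit time is t_i = b_i·n_i / q:
  layer 1 (fine sand): t_1 = 11.5 × 0.23 / 0.0005315 = 4977 d
  layer 2 (coarse sand): t_2 = 3.46 × 0.31 / 0.0005315 = 2018 d
  layer 3 (clay): t_3 = 2.93 × 0.04 / 0.0005315 = 220.5 d
Total t = Σ t_i = 7215 days = 19.75 years.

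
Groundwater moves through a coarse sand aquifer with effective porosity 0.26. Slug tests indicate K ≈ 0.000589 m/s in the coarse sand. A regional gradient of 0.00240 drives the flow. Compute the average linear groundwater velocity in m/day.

Convert K: 0.000589 m/s × 86400 = 50.89 m/day.
Hydraulic gradient i = 0.00240.
Darcy flux q = K · i = 50.89 × 0.002400 = 0.1221 m/day.
Seepage velocity v = q / n_e = 0.1221 / 0.26 = 0.4698 m/day.

0.470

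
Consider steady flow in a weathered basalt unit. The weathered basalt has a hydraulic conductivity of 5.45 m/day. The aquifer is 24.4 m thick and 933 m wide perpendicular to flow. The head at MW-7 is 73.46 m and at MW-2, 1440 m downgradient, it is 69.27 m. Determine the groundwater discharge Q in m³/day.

Cross-sectional area A = 933 × 24.4 = 22765 m².
Hydraulic gradient i = (73.46 − 69.27) / 1440 = 4.19 / 1440 = 0.002910.
Darcy's law: Q = K · A · i = 5.450 × 22765 × 0.002910 = 361.0 m³/day.

361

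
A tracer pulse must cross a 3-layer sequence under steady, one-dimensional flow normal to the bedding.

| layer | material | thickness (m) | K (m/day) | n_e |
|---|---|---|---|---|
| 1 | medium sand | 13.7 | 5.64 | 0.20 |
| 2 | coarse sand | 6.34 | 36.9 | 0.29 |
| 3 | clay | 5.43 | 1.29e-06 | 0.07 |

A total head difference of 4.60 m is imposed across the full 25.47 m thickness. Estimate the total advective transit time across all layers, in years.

12400

With flow normal to the layers, continuity requires the same specific discharge q through every layer.
Σ(b_i/K_i) = 13.7/5.64 + 6.34/36.9 + 5.43/1.29e-06 = 4.209e+06 d.
q = Δh / Σ(b_i/K_i) = 4.60 / 4.209e+06 = 1.093e-06 m/day.
In each layer the seepage velocity is v_i = q/n_i, so the layer transit time is t_i = b_i·n_i / q:
  layer 1 (medium sand): t_1 = 13.7 × 0.20 / 1.093e-06 = 2.507e+06 d
  layer 2 (coarse sand): t_2 = 6.34 × 0.29 / 1.093e-06 = 1.682e+06 d
  layer 3 (clay): t_3 = 5.43 × 0.07 / 1.093e-06 = 3.478e+05 d
Total t = Σ t_i = 4.538e+06 days = 12423 years.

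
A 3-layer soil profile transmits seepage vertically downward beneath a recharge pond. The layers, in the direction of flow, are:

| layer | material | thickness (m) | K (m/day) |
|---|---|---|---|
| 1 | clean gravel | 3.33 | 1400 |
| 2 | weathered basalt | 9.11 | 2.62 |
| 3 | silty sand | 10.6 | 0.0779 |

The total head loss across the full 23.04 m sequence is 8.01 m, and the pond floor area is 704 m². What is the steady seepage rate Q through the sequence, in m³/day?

Flow is perpendicular to layering, so the layers act in series and the equivalent K is the thickness-weighted harmonic mean.
Total thickness L = 3.33 + 9.11 + 10.6 = 23.04 m.
Σ(b_i/K_i) = 3.33/1400 + 9.11/2.62 + 10.6/0.0779 = 139.6 d.
K_eq = L / Σ(b_i/K_i) = 23.04 / 139.6 = 0.1651 m/day.
Q = K_eq · A · (Δh/L) = 0.1651 × 704 × (8.01/23.04) = 40.41 m³/day.

40.4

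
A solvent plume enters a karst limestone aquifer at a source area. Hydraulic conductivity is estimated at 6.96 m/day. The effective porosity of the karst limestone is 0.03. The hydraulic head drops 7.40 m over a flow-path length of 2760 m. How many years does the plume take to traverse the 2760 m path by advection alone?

Hydraulic gradient i = Δh / L = 7.40 / 2760 = 0.002681.
Darcy flux q = K · i = 6.960 × 0.002681 = 0.01866 m/day.
Seepage velocity v = q / n_e = 0.01866 / 0.03 = 0.6220 m/day.
Travel time t = L / v = 2760 / 0.6220 = 4437 days = 12.15 years.

12.1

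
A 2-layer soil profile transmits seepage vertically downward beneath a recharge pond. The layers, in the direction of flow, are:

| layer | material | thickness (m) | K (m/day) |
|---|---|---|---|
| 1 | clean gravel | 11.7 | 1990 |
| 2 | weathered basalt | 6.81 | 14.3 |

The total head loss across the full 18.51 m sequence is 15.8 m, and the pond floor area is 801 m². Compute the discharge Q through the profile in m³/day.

26300

Flow is perpendicular to layering, so the layers act in series and the equivalent K is the thickness-weighted harmonic mean.
Total thickness L = 11.7 + 6.81 = 18.51 m.
Σ(b_i/K_i) = 11.7/1990 + 6.81/14.3 = 0.4821 d.
K_eq = L / Σ(b_i/K_i) = 18.51 / 0.4821 = 38.39 m/day.
Q = K_eq · A · (Δh/L) = 38.39 × 801 × (15.8/18.51) = 26251 m³/day.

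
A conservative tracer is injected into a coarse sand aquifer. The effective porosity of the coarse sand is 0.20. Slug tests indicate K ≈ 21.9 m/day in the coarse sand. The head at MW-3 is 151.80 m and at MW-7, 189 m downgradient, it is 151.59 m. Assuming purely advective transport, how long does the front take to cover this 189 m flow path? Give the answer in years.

4.25

Hydraulic gradient i = (151.80 − 151.59) / 189 = 0.21 / 189 = 0.001111.
Darcy flux q = K · i = 21.90 × 0.001111 = 0.02433 m/day.
Seepage velocity v = q / n_e = 0.02433 / 0.20 = 0.1217 m/day.
Travel time t = L / v = 189 / 0.1217 = 1553 days = 4.253 years.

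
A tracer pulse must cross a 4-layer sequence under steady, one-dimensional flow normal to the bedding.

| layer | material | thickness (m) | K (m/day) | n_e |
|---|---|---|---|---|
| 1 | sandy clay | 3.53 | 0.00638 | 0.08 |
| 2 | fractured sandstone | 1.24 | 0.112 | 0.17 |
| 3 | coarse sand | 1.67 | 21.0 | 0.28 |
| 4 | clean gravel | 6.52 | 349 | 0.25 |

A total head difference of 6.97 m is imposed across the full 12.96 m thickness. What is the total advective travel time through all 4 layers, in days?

With flow normal to the layers, continuity requires the same specific discharge q through every layer.
Σ(b_i/K_i) = 3.53/0.00638 + 1.24/0.112 + 1.67/21.0 + 6.52/349 = 564.5 d.
q = Δh / Σ(b_i/K_i) = 6.97 / 564.5 = 0.01235 m/day.
In each layer the seepage velocity is v_i = q/n_i, so the layer transit time is t_i = b_i·n_i / q:
  layer 1 (sandy clay): t_1 = 3.53 × 0.08 / 0.01235 = 22.87 d
  layer 2 (fractured sandstone): t_2 = 1.24 × 0.17 / 0.01235 = 17.07 d
  layer 3 (coarse sand): t_3 = 1.67 × 0.28 / 0.01235 = 37.87 d
  layer 4 (clean gravel): t_4 = 6.52 × 0.25 / 0.01235 = 132.0 d
Total t = Σ t_i = 209.8 days.

210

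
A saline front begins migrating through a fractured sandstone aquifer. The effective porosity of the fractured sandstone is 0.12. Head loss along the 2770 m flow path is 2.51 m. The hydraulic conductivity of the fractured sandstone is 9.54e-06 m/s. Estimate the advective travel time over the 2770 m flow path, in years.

1220

Convert K: 9.54e-06 m/s × 86400 = 0.8243 m/day.
Hydraulic gradient i = Δh / L = 2.51 / 2770 = 0.0009061.
Darcy flux q = K · i = 0.8243 × 0.0009061 = 0.0007469 m/day.
Seepage velocity v = q / n_e = 0.0007469 / 0.12 = 0.006224 m/day.
Travel time t = L / v = 2770 / 0.006224 = 4.450e+05 days = 1218 years.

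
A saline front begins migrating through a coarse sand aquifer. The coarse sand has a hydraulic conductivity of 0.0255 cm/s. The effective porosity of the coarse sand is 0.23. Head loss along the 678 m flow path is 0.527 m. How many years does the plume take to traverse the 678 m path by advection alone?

Convert K: 0.0255 cm/s × 864 = 22.03 m/day.
Hydraulic gradient i = Δh / L = 0.527 / 678 = 0.0007773.
Darcy flux q = K · i = 22.03 × 0.0007773 = 0.01713 m/day.
Seepage velocity v = q / n_e = 0.01713 / 0.23 = 0.07446 m/day.
Travel time t = L / v = 678 / 0.07446 = 9106 days = 24.93 years.

24.9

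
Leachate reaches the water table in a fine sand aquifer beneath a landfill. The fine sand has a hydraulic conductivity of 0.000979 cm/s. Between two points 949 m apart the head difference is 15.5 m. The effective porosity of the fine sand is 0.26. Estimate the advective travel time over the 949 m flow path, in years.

Convert K: 0.000979 cm/s × 864 = 0.8459 m/day.
Hydraulic gradient i = Δh / L = 15.5 / 949 = 0.01633.
Darcy flux q = K · i = 0.8459 × 0.01633 = 0.01382 m/day.
Seepage velocity v = q / n_e = 0.01382 / 0.26 = 0.05314 m/day.
Travel time t = L / v = 949 / 0.05314 = 17860 days = 48.90 years.

48.9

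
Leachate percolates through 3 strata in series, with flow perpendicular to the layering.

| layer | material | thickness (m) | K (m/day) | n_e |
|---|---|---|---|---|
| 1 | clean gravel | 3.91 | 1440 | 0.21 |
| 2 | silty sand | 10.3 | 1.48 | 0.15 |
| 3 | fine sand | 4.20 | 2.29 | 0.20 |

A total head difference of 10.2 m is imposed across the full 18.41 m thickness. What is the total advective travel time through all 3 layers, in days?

2.76

With flow normal to the layers, continuity requires the same specific discharge q through every layer.
Σ(b_i/K_i) = 3.91/1440 + 10.3/1.48 + 4.20/2.29 = 8.796 d.
q = Δh / Σ(b_i/K_i) = 10.2 / 8.796 = 1.160 m/day.
In each layer the seepage velocity is v_i = q/n_i, so the layer transit time is t_i = b_i·n_i / q:
  layer 1 (clean gravel): t_1 = 3.91 × 0.21 / 1.160 = 0.7081 d
  layer 2 (silty sand): t_2 = 10.3 × 0.15 / 1.160 = 1.332 d
  layer 3 (fine sand): t_3 = 4.20 × 0.20 / 1.160 = 0.7244 d
Total t = Σ t_i = 2.765 days.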